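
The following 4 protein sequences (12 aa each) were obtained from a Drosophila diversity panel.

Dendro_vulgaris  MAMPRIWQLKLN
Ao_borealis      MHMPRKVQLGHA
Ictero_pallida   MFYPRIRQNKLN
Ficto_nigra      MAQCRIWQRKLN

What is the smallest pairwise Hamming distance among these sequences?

Pairwise Hamming distances:
  Dendro_vulgaris vs Ao_borealis: 6
  Dendro_vulgaris vs Ictero_pallida: 4
  Dendro_vulgaris vs Ficto_nigra: 3
  Ao_borealis vs Ictero_pallida: 8
  Ao_borealis vs Ficto_nigra: 9
  Ictero_pallida vs Ficto_nigra: 5
The smallest is 3, between Dendro_vulgaris and Ficto_nigra.

3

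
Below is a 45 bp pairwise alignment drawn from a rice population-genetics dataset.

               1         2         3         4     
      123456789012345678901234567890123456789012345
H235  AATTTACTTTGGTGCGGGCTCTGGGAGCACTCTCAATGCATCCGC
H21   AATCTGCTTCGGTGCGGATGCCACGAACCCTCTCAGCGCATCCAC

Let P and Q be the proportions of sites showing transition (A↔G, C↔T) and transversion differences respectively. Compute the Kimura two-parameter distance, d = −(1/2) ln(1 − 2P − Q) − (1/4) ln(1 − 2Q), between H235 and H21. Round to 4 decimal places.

The sequences differ at positions 4 (T/C, transition), 6 (A/G, transition), 10 (T/C, transition), 18 (G/A, transition), 19 (C/T, transition), 20 (T/G, transversion), 22 (T/C, transition), 23 (G/A, transition), 24 (G/C, transversion), 27 (G/A, transition), 29 (A/C, transversion), 36 (A/G, transition), 37 (T/C, transition), 44 (G/A, transition).
Of the 14 differences, 11 transitions and 3 transversions over 45 sites: P = 11/45 = 0.244444, Q = 3/45 = 0.066667.
d = −0.5·ln(0.444445) − 0.25·ln(0.866666) = −0.5·(-0.810929) − 0.25·(-0.143102) = 0.4412.

0.4412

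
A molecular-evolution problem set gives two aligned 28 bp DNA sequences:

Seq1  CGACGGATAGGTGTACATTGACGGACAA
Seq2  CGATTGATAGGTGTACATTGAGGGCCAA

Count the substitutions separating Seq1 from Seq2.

4

Differing sites — 4:C/T; 5:G/T; 22:C/G; 25:A/C.
That gives 4 mismatches out of 28 aligned sites, so the Hamming distance is 4.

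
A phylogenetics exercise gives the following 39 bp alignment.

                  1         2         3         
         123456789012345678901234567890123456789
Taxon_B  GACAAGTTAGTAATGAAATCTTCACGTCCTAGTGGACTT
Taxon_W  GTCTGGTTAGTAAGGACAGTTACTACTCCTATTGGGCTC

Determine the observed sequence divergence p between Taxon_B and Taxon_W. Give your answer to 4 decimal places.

0.3590

Differing sites — 2:A/T; 4:A/T; 5:A/G; 14:T/G; 17:A/C; 19:T/G; 20:C/T; 22:T/A; 24:A/T; 25:C/A; 26:G/C; 32:G/T; 36:A/G; 39:T/C.
There are 14 differences over 39 sites, so p = 14/39 = 0.3590.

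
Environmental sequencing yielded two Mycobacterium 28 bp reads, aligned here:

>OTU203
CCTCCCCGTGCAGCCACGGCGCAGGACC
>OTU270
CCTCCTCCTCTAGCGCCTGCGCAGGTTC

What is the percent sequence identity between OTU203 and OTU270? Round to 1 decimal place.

67.9%

The sequences differ at positions 6 (C/T), 8 (G/C), 10 (G/C), 11 (C/T), 15 (C/G), 16 (A/C), 18 (G/T), 26 (A/T), 27 (C/T).
19 of the 28 sites match, so the percent identity is 19/28 × 100 = 67.9%.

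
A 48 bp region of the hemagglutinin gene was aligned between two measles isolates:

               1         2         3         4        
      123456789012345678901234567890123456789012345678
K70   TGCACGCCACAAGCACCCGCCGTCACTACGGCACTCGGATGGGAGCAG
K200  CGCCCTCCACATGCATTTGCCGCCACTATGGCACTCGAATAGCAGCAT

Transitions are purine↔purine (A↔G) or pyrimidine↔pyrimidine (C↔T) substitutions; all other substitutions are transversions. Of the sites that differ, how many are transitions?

8

The sequences differ at positions 1 (T/C, transition), 4 (A/C, transversion), 6 (G/T, transversion), 12 (A/T, transversion), 16 (C/T, transition), 17 (C/T, transition), 18 (C/T, transition), 23 (T/C, transition), 29 (C/T, transition), 38 (G/A, transition), 41 (G/A, transition), 43 (G/C, transversion), 48 (G/T, transversion).
Of the 13 differences, 8 transitions and 5 transversions, so the answer is 8.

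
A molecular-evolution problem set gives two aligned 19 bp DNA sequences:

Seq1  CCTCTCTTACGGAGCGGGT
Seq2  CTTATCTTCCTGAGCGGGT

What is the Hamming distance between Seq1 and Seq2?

4

Differing sites — 2:C/T; 4:C/A; 9:A/C; 11:G/T.
That gives 4 mismatches out of 19 aligned sites, so the Hamming distance is 4.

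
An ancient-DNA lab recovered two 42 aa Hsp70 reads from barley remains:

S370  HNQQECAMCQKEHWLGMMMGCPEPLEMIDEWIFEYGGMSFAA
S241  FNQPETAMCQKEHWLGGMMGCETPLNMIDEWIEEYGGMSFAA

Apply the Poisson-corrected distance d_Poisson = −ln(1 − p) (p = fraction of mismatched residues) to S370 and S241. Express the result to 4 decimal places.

Differing sites — 1:H/F; 4:Q/P; 6:C/T; 17:M/G; 22:P/E; 23:E/T; 26:E/N; 33:F/E.
p = 8/42 = 0.190476.
d = −ln(1 − 0.190476) = −ln(0.809524) = 0.2113.

0.2113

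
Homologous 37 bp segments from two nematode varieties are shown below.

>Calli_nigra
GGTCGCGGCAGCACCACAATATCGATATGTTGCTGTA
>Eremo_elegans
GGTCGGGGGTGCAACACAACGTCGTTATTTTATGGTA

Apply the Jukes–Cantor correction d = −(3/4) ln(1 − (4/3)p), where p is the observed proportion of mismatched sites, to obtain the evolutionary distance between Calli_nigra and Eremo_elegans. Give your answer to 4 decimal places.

0.3786

Differing sites — 6:C/G; 9:C/G; 10:A/T; 14:C/A; 20:T/C; 21:A/G; 25:A/T; 29:G/T; 32:G/A; 33:C/T; 34:T/G.
p = 11/37 = 0.297297.
d = −0.75 · ln(1 − (4/3)·0.297297) = −0.75 · ln(0.603604) = −0.75 · (-0.504837) = 0.3786.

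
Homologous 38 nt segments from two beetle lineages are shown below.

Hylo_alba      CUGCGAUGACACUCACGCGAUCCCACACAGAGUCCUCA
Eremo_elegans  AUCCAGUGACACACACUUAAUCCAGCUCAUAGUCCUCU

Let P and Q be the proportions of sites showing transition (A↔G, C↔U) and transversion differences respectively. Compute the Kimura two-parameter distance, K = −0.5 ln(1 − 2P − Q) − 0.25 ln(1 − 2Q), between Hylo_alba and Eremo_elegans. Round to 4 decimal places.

The sequences differ at positions 1 (C/A, transversion), 3 (G/C, transversion), 5 (G/A, transition), 6 (A/G, transition), 13 (U/A, transversion), 17 (G/U, transversion), 18 (C/U, transition), 19 (G/A, transition), 24 (C/A, transversion), 25 (A/G, transition), 27 (A/U, transversion), 30 (G/U, transversion), 38 (A/U, transversion).
Of the 13 differences, 5 transitions and 8 transversions over 38 sites: P = 5/38 = 0.131579, Q = 8/38 = 0.210526.
d = −0.5·ln(0.526316) − 0.25·ln(0.578948) = −0.5·(-0.641853) − 0.25·(-0.546543) = 0.4576.

0.4576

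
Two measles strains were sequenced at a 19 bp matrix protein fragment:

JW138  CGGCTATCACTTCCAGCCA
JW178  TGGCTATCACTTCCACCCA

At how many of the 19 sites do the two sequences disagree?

Differing sites — 1:C/T; 16:G/C.
That gives 2 mismatches out of 19 aligned sites, so the Hamming distance is 2.

2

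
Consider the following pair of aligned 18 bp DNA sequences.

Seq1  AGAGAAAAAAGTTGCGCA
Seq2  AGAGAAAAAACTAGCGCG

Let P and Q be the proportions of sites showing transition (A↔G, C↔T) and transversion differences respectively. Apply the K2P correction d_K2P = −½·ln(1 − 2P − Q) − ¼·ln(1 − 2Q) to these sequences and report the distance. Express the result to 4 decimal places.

0.1885

Mismatches occur at site 11 (G↔C, transversion), site 13 (T↔A, transversion), site 18 (A↔G, transition).
Of the 3 differences, 1 transition and 2 transversions over 18 sites: P = 1/18 = 0.055556, Q = 2/18 = 0.111111.
d = −0.5·ln(0.777777) − 0.25·ln(0.777778) = −0.5·(-0.251315) − 0.25·(-0.251314) = 0.1885.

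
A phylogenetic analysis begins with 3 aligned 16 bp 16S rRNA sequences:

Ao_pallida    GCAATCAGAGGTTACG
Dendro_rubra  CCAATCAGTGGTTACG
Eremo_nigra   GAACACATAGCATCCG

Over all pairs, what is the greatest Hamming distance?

9

Pairwise Hamming distances:
  Ao_pallida vs Dendro_rubra: 2
  Ao_pallida vs Eremo_nigra: 7
  Dendro_rubra vs Eremo_nigra: 9
The largest is 9, between Dendro_rubra and Eremo_nigra.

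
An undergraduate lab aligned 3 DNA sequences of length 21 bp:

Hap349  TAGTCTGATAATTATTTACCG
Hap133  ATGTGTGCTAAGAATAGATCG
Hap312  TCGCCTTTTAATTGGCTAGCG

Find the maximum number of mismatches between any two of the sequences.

13

Pairwise Hamming distances:
  Hap349 vs Hap133: 9
  Hap349 vs Hap312: 8
  Hap133 vs Hap312: 13
The largest is 13, between Hap133 and Hap312.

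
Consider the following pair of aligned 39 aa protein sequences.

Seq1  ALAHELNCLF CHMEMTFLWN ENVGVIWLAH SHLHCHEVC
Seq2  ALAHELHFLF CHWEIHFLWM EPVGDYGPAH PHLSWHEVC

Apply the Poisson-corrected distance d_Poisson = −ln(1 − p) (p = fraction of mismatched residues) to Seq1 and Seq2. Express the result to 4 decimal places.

0.4447

The sequences differ at positions 7 (N/H), 8 (C/F), 13 (M/W), 15 (M/I), 16 (T/H), 20 (N/M), 22 (N/P), 25 (V/D), 26 (I/Y), 27 (W/G), 28 (L/P), 31 (S/P), 34 (H/S), 35 (C/W).
p = 14/39 = 0.358974.
d = −ln(1 − 0.358974) = −ln(0.641026) = 0.4447.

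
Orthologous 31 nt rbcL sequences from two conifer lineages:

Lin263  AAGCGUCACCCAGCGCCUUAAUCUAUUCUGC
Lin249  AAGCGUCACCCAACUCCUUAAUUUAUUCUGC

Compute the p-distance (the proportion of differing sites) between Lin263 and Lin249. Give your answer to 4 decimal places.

0.0968

Mismatches occur at site 13 (G→A), site 15 (G→U), site 23 (C→U).
There are 3 differences over 31 sites, so p = 3/31 = 0.0968.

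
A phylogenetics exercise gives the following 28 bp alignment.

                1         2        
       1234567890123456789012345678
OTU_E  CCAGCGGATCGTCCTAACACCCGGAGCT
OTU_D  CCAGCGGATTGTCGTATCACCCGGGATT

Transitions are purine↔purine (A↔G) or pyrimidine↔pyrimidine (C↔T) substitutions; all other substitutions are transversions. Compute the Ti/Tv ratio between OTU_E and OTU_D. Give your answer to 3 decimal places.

Mismatches occur at site 10 (C/T, transition), site 14 (C/G, transversion), site 17 (A/T, transversion), site 25 (A/G, transition), site 26 (G/A, transition), site 27 (C/T, transition).
Of the 6 differences, 4 transitions and 2 transversions, so Ti/Tv = 4/2 = 2.000.

2.000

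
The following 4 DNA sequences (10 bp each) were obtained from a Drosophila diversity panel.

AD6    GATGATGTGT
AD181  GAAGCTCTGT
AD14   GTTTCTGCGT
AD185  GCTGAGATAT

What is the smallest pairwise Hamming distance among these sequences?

Pairwise Hamming distances:
  AD6 vs AD181: 3
  AD6 vs AD14: 4
  AD6 vs AD185: 4
  AD181 vs AD14: 5
  AD181 vs AD185: 6
  AD14 vs AD185: 7
The smallest is 3, between AD6 and AD181.

3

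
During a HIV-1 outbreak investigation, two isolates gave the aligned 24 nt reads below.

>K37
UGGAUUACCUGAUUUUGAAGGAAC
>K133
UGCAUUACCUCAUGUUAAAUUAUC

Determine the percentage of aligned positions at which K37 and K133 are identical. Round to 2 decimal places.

70.83%

The sequences differ at positions 3 (G/C), 11 (G/C), 14 (U/G), 17 (G/A), 20 (G/U), 21 (G/U), 23 (A/U).
17 of the 24 sites match, so the percent identity is 17/24 × 100 = 70.83%.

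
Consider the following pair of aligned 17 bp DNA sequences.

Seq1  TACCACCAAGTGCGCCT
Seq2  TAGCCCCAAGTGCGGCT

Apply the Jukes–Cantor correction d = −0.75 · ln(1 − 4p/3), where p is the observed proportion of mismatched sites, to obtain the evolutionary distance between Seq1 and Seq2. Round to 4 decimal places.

0.2012

The sequences differ at positions 3 (C/G), 5 (A/C), 15 (C/G).
p = 3/17 = 0.176471.
d = −0.75 · ln(1 − (4/3)·0.176471) = −0.75 · ln(0.764705) = −0.75 · (-0.268265) = 0.2012.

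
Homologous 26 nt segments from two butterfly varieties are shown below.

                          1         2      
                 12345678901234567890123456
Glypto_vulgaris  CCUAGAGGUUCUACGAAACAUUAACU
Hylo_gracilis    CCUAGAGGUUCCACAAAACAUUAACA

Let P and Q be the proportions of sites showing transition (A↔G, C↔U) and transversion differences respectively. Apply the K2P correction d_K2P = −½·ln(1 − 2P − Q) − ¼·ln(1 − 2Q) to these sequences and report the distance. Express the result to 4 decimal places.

The sequences differ at positions 12 (U/C, transition), 15 (G/A, transition), 26 (U/A, transversion).
Of the 3 differences, 2 transitions and 1 transversion over 26 sites: P = 2/26 = 0.076923, Q = 1/26 = 0.038462.
d = −0.5·ln(0.807692) − 0.25·ln(0.923076) = −0.5·(-0.213574) − 0.25·(-0.080044) = 0.1268.

0.1268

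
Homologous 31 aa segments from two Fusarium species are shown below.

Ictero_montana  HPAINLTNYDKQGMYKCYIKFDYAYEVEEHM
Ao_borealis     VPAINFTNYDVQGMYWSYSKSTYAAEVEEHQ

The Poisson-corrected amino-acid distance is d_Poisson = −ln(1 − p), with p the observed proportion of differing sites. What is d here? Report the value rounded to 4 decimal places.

0.3895

Mismatches occur at site 1 (H→V), site 6 (L→F), site 11 (K→V), site 16 (K→W), site 17 (C→S), site 19 (I→S), site 21 (F→S), site 22 (D→T), site 25 (Y→A), site 31 (M→Q).
p = 10/31 = 0.322581.
d = −ln(1 − 0.322581) = −ln(0.677419) = 0.3895.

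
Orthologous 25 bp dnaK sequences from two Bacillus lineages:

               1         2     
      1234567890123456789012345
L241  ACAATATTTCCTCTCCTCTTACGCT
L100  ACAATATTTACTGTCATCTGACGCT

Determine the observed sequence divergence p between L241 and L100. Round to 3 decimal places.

0.160

Differing sites — 10:C/A; 13:C/G; 16:C/A; 20:T/G.
There are 4 differences over 25 sites, so p = 4/25 = 0.160.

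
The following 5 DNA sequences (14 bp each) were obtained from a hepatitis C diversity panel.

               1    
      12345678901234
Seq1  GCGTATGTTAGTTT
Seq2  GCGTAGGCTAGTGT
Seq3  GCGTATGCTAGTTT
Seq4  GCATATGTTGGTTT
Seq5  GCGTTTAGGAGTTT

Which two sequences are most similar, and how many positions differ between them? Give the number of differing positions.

1

Pairwise Hamming distances:
  Seq1 vs Seq2: 3
  Seq1 vs Seq3: 1
  Seq1 vs Seq4: 2
  Seq1 vs Seq5: 4
  Seq2 vs Seq3: 2
  Seq2 vs Seq4: 5
  Seq2 vs Seq5: 6
  Seq3 vs Seq4: 3
  Seq3 vs Seq5: 4
  Seq4 vs Seq5: 6
The smallest is 1, between Seq1 and Seq3.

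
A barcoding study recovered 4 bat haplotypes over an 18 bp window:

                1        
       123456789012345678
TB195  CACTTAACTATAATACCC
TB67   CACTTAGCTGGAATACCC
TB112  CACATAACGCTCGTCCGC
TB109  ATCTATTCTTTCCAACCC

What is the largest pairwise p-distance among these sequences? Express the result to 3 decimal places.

0.667

Pairwise Hamming distances:
  TB195 vs TB67: 3
  TB195 vs TB112: 7
  TB195 vs TB109: 9
  TB67 vs TB112: 9
  TB67 vs TB109: 10
  TB112 vs TB109: 12
The largest is 12 mismatches, between TB112 and TB109; p = 12/18 = 0.667.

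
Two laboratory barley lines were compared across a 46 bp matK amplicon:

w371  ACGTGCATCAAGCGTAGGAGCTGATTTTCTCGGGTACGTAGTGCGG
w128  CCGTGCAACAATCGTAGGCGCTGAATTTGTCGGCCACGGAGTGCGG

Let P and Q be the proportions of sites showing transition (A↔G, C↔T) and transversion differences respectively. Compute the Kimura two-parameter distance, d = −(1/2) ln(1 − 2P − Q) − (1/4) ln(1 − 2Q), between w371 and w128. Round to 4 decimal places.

The sequences differ at positions 1 (A/C, transversion), 8 (T/A, transversion), 12 (G/T, transversion), 19 (A/C, transversion), 25 (T/A, transversion), 29 (C/G, transversion), 34 (G/C, transversion), 35 (T/C, transition), 39 (T/G, transversion).
Of the 9 differences, 1 transition and 8 transversions over 46 sites: P = 1/46 = 0.021739, Q = 8/46 = 0.173913.
d = −0.5·ln(0.782609) − 0.25·ln(0.652174) = −0.5·(-0.245122) − 0.25·(-0.427444) = 0.2294.

0.2294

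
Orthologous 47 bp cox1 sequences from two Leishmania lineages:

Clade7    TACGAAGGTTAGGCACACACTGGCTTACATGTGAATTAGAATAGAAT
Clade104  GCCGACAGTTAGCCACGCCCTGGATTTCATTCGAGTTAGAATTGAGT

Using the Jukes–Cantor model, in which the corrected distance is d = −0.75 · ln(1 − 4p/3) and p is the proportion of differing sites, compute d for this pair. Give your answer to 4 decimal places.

The sequences differ at positions 1 (T/G), 2 (A/C), 6 (A/C), 7 (G/A), 13 (G/C), 17 (A/G), 19 (A/C), 24 (C/A), 27 (A/T), 31 (G/T), 32 (T/C), 35 (A/G), 43 (A/T), 46 (A/G).
p = 14/47 = 0.297872.
d = −0.75 · ln(1 − (4/3)·0.297872) = −0.75 · ln(0.602837) = −0.75 · (-0.506108) = 0.3796.

0.3796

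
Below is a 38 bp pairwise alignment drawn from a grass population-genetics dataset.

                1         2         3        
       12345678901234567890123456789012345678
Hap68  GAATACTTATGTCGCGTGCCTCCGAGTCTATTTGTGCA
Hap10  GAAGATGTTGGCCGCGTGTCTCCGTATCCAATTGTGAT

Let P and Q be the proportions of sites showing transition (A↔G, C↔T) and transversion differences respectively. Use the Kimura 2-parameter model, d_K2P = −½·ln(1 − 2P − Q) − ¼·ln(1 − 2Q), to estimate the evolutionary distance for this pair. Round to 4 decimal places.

0.4576

Differing sites — 4:T/G (Tv); 6:C/T (Ti); 7:T/G (Tv); 9:A/T (Tv); 10:T/G (Tv); 12:T/C (Ti); 19:C/T (Ti); 25:A/T (Tv); 26:G/A (Ti); 29:T/C (Ti); 31:T/A (Tv); 37:C/A (Tv); 38:A/T (Tv).
Of the 13 differences, 5 transitions and 8 transversions over 38 sites: P = 5/38 = 0.131579, Q = 8/38 = 0.210526.
d = −0.5·ln(0.526316) − 0.25·ln(0.578948) = −0.5·(-0.641853) − 0.25·(-0.546543) = 0.4576.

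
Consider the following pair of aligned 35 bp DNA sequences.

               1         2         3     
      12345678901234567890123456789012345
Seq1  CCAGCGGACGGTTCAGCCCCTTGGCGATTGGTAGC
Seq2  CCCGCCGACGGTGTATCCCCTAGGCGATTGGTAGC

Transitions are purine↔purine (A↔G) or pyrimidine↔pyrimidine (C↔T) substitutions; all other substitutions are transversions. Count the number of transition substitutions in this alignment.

The sequences differ at positions 3 (A/C, transversion), 6 (G/C, transversion), 13 (T/G, transversion), 14 (C/T, transition), 16 (G/T, transversion), 22 (T/A, transversion).
Of the 6 differences, 1 transition and 5 transversions, so the answer is 1.

1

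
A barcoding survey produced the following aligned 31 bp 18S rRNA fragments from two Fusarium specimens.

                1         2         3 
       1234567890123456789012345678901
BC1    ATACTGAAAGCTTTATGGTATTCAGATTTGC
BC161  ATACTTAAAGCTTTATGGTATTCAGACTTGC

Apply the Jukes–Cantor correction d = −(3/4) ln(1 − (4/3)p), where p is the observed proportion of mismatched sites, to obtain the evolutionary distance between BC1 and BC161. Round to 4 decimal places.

0.0675

The sequences differ at positions 6 (G/T), 27 (T/C).
p = 2/31 = 0.064516.
d = −0.75 · ln(1 − (4/3)·0.064516) = −0.75 · ln(0.913979) = −0.75 · (-0.089948) = 0.0675.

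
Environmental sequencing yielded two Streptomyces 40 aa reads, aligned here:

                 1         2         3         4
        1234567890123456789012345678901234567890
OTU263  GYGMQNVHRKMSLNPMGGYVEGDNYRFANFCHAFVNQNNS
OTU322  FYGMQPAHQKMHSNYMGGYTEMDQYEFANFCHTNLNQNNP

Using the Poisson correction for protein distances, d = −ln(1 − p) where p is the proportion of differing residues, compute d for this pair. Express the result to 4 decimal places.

Mismatches occur at site 1 (G↔F), site 6 (N↔P), site 7 (V↔A), site 9 (R↔Q), site 12 (S↔H), site 13 (L↔S), site 15 (P↔Y), site 20 (V↔T), site 22 (G↔M), site 24 (N↔Q), site 26 (R↔E), site 33 (A↔T), site 34 (F↔N), site 35 (V↔L), site 40 (S↔P).
p = 15/40 = 0.375000.
d = −ln(1 − 0.375000) = −ln(0.625000) = 0.4700.

0.4700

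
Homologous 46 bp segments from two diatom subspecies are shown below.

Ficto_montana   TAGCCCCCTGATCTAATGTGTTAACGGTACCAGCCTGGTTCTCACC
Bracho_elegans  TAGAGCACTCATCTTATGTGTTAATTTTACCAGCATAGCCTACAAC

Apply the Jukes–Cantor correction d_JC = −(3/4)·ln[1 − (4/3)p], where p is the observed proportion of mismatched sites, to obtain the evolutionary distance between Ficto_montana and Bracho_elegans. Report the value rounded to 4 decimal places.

Mismatches occur at site 4 (C→A), site 5 (C→G), site 7 (C→A), site 10 (G→C), site 15 (A→T), site 25 (C→T), site 26 (G→T), site 27 (G→T), site 35 (C→A), site 37 (G→A), site 39 (T→C), site 40 (T→C), site 41 (C→T), site 42 (T→A), site 45 (C→A).
p = 15/46 = 0.326087.
d = −0.75 · ln(1 − (4/3)·0.326087) = −0.75 · ln(0.565217) = −0.75 · (-0.570546) = 0.4279.

0.4279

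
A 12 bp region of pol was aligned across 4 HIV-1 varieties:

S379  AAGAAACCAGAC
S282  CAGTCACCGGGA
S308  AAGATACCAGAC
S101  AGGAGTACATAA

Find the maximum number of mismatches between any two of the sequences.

Pairwise Hamming distances:
  S379 vs S282: 6
  S379 vs S308: 1
  S379 vs S101: 6
  S282 vs S308: 6
  S282 vs S101: 9
  S308 vs S101: 6
The largest is 9, between S282 and S101.

9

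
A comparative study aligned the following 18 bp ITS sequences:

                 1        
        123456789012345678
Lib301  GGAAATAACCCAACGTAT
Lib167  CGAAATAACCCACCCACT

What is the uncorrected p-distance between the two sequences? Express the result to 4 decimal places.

Differing sites — 1:G/C; 13:A/C; 15:G/C; 16:T/A; 17:A/C.
There are 5 differences over 18 sites, so p = 5/18 = 0.2778.

0.2778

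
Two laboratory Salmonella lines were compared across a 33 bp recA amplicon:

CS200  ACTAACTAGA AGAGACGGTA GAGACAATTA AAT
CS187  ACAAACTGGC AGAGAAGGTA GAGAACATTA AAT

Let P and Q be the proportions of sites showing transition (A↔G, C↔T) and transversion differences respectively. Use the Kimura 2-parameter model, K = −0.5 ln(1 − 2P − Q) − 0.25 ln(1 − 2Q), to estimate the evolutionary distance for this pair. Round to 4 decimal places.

The sequences differ at positions 3 (T/A, transversion), 8 (A/G, transition), 10 (A/C, transversion), 16 (C/A, transversion), 25 (C/A, transversion), 26 (A/C, transversion).
Of the 6 differences, 1 transition and 5 transversions over 33 sites: P = 1/33 = 0.030303, Q = 5/33 = 0.151515.
d = −0.5·ln(0.787879) − 0.25·ln(0.696970) = −0.5·(-0.238411) − 0.25·(-0.361013) = 0.2095.

0.2095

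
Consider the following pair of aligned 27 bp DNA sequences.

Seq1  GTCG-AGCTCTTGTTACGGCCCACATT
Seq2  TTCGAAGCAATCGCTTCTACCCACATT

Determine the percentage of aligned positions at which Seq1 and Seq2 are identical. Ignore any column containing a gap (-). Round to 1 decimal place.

69.2%

Excluding the 1 gap column leaves 26 comparable sites.
Mismatches occur at site 1 (G/T), site 9 (T/A), site 10 (C/A), site 12 (T/C), site 14 (T/C), site 16 (A/T), site 18 (G/T), site 19 (G/A).
18 of the 26 comparable sites match, so the percent identity is 18/26 × 100 = 69.2%.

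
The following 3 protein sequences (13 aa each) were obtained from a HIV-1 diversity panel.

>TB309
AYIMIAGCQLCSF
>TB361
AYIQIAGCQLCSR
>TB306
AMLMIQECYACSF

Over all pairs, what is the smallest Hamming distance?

2

Pairwise Hamming distances:
  TB309 vs TB361: 2
  TB309 vs TB306: 6
  TB361 vs TB306: 8
The smallest is 2, between TB309 and TB361.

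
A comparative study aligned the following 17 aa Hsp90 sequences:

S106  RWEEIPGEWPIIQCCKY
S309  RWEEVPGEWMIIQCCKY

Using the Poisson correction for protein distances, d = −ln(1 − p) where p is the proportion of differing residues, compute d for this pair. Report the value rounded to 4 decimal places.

0.1252

Differing sites — 5:I/V; 10:P/M.
p = 2/17 = 0.117647.
d = −ln(1 − 0.117647) = −ln(0.882353) = 0.1252.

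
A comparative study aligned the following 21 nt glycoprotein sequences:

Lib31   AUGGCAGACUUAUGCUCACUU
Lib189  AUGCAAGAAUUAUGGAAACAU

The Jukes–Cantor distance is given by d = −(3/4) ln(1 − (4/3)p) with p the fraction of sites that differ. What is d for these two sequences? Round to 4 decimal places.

0.4408

The sequences differ at positions 4 (G/C), 5 (C/A), 9 (C/A), 15 (C/G), 16 (U/A), 17 (C/A), 20 (U/A).
p = 7/21 = 0.333333.
d = −0.75 · ln(1 − (4/3)·0.333333) = −0.75 · ln(0.555556) = −0.75 · (-0.587786) = 0.4408.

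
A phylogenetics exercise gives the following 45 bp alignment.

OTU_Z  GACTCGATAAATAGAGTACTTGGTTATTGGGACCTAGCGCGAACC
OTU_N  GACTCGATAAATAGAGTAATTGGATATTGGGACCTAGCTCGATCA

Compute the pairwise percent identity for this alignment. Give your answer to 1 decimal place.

88.9%

Differing sites — 19:C/A; 24:T/A; 39:G/T; 43:A/T; 45:C/A.
40 of the 45 sites match, so the percent identity is 40/45 × 100 = 88.9%.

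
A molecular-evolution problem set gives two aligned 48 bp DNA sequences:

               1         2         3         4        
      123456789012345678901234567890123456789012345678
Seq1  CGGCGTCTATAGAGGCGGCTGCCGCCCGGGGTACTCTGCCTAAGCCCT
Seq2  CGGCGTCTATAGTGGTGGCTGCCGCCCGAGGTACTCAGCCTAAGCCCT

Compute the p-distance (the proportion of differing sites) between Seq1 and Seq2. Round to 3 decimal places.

0.083

The sequences differ at positions 13 (A/T), 16 (C/T), 29 (G/A), 37 (T/A).
There are 4 differences over 48 sites, so p = 4/48 = 0.083.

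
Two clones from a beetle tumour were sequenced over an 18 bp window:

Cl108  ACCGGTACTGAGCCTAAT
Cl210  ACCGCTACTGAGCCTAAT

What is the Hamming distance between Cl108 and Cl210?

1

The sequences differ at position 5 (G/C).
That gives 1 mismatch out of 18 aligned sites, so the Hamming distance is 1.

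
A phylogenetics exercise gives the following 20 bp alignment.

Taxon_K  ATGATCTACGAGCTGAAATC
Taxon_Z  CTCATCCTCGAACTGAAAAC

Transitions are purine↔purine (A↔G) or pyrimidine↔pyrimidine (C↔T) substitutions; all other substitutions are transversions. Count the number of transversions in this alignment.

4

Differing sites — 1:A/C (Tv); 3:G/C (Tv); 7:T/C (Ti); 8:A/T (Tv); 12:G/A (Ti); 19:T/A (Tv).
Of the 6 differences, 2 transitions and 4 transversions, so the answer is 4.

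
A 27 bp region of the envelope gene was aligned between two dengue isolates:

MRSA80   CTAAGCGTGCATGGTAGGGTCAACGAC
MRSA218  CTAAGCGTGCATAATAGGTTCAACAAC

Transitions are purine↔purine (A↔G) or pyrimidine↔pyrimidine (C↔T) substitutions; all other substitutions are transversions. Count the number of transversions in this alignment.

The sequences differ at positions 13 (G/A, transition), 14 (G/A, transition), 19 (G/T, transversion), 25 (G/A, transition).
Of the 4 differences, 3 transitions and 1 transversion, so the answer is 1.

1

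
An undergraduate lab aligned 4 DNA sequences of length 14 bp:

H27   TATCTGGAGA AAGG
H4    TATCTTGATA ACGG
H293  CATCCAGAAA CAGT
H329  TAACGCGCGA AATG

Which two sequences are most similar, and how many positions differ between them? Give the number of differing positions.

Pairwise Hamming distances:
  H27 vs H4: 3
  H27 vs H293: 6
  H27 vs H329: 5
  H4 vs H293: 7
  H4 vs H329: 7
  H293 vs H329: 9
The smallest is 3, between H27 and H4.

3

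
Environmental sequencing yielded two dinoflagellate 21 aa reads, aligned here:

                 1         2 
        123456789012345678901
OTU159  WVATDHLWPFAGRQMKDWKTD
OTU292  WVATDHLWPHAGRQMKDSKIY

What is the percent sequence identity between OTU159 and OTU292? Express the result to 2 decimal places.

Differing sites — 10:F/H; 18:W/S; 20:T/I; 21:D/Y.
17 of the 21 sites match, so the percent identity is 17/21 × 100 = 80.95%.

80.95%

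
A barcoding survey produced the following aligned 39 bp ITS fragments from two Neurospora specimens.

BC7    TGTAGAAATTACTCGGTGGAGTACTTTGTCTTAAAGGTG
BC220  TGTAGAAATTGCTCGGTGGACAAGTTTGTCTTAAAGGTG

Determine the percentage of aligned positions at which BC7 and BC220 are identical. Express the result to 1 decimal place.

Differing sites — 11:A/G; 21:G/C; 22:T/A; 24:C/G.
35 of the 39 sites match, so the percent identity is 35/39 × 100 = 89.7%.

89.7%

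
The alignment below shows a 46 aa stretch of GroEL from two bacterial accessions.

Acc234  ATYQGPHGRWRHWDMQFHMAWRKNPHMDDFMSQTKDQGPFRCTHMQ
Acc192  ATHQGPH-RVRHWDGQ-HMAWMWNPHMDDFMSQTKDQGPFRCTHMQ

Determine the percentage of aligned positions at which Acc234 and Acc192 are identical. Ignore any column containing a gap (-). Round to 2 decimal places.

88.64%

Excluding the 2 gap columns leaves 44 comparable sites.
Mismatches occur at site 3 (Y/H), site 10 (W/V), site 15 (M/G), site 22 (R/M), site 23 (K/W).
39 of the 44 comparable sites match, so the percent identity is 39/44 × 100 = 88.64%.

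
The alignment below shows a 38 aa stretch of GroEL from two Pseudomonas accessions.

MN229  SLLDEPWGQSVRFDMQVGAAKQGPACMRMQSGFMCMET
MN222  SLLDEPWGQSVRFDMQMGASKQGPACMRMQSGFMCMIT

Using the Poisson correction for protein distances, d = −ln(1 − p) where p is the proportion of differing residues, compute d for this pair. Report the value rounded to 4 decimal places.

0.0822

Mismatches occur at site 17 (V→M), site 20 (A→S), site 37 (E→I).
p = 3/38 = 0.078947.
d = −ln(1 − 0.078947) = −ln(0.921053) = 0.0822.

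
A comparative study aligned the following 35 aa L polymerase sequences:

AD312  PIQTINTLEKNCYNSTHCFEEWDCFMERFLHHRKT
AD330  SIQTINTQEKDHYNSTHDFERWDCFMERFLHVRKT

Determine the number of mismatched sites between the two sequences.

7

The sequences differ at positions 1 (P/S), 8 (L/Q), 11 (N/D), 12 (C/H), 18 (C/D), 21 (E/R), 32 (H/V).
That gives 7 mismatches out of 35 aligned sites, so the Hamming distance is 7.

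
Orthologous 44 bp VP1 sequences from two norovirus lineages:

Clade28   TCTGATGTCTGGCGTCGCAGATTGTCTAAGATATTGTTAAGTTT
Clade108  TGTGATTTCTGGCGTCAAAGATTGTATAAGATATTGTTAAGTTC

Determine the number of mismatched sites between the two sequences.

6

The sequences differ at positions 2 (C/G), 7 (G/T), 17 (G/A), 18 (C/A), 26 (C/A), 44 (T/C).
That gives 6 mismatches out of 44 aligned sites, so the Hamming distance is 6.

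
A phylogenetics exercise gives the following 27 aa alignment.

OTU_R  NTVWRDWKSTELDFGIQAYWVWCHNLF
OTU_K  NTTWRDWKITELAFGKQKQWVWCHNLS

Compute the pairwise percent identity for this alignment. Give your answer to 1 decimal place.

The sequences differ at positions 3 (V/T), 9 (S/I), 13 (D/A), 16 (I/K), 18 (A/K), 19 (Y/Q), 27 (F/S).
20 of the 27 sites match, so the percent identity is 20/27 × 100 = 74.1%.

74.1%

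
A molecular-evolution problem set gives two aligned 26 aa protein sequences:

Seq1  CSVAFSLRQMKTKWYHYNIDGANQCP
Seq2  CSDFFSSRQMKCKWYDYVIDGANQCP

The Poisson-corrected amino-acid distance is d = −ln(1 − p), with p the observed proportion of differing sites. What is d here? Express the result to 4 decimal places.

The sequences differ at positions 3 (V/D), 4 (A/F), 7 (L/S), 12 (T/C), 16 (H/D), 18 (N/V).
p = 6/26 = 0.230769.
d = −ln(1 − 0.230769) = −ln(0.769231) = 0.2624.

0.2624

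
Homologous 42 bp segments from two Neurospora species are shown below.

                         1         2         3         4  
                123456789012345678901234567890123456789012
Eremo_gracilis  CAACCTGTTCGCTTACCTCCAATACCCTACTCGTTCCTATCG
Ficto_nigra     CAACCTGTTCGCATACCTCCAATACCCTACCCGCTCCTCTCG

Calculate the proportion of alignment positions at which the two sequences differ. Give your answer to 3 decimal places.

Differing sites — 13:T/A; 31:T/C; 34:T/C; 39:A/C.
There are 4 differences over 42 sites, so p = 4/42 = 0.095.

0.095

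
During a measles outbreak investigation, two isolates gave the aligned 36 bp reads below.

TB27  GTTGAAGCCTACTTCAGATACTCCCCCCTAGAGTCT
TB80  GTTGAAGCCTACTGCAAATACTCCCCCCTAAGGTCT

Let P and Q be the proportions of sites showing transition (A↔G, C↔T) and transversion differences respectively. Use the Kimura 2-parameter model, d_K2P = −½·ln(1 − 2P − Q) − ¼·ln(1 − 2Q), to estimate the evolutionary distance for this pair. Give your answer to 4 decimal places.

Differing sites — 14:T/G (Tv); 17:G/A (Ti); 31:G/A (Ti); 32:A/G (Ti).
Of the 4 differences, 3 transitions and 1 transversion over 36 sites: P = 3/36 = 0.083333, Q = 1/36 = 0.027778.
d = −0.5·ln(0.805556) − 0.25·ln(0.944444) = −0.5·(-0.216223) − 0.25·(-0.057159) = 0.1224.

0.1224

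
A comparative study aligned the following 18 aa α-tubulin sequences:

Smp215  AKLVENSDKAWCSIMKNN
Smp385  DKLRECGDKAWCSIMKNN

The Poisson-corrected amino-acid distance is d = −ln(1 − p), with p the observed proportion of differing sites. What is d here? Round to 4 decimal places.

Mismatches occur at site 1 (A/D), site 4 (V/R), site 6 (N/C), site 7 (S/G).
p = 4/18 = 0.222222.
d = −ln(1 − 0.222222) = −ln(0.777778) = 0.2513.

0.2513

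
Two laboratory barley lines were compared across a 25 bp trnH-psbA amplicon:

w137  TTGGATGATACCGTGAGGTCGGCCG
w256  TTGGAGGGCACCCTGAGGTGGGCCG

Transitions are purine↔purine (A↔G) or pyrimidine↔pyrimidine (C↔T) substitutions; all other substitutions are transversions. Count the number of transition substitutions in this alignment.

Mismatches occur at site 6 (T↔G, transversion), site 8 (A↔G, transition), site 9 (T↔C, transition), site 13 (G↔C, transversion), site 20 (C↔G, transversion).
Of the 5 differences, 2 transitions and 3 transversions, so the answer is 2.

2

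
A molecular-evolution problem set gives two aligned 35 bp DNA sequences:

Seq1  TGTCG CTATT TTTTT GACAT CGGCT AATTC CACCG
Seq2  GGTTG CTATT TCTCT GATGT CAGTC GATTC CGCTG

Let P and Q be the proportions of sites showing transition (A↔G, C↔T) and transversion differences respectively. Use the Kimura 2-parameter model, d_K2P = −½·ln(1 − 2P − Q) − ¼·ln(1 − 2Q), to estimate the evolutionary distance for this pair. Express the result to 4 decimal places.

0.5499

Differing sites — 1:T/G (Tv); 4:C/T (Ti); 12:T/C (Ti); 14:T/C (Ti); 18:C/T (Ti); 19:A/G (Ti); 22:G/A (Ti); 24:C/T (Ti); 25:T/C (Ti); 26:A/G (Ti); 32:A/G (Ti); 34:C/T (Ti).
Of the 12 differences, 11 transitions and 1 transversion over 35 sites: P = 11/35 = 0.314286, Q = 1/35 = 0.028571.
d = −0.5·ln(0.342857) − 0.25·ln(0.942858) = −0.5·(-1.070442) − 0.25·(-0.058840) = 0.5499.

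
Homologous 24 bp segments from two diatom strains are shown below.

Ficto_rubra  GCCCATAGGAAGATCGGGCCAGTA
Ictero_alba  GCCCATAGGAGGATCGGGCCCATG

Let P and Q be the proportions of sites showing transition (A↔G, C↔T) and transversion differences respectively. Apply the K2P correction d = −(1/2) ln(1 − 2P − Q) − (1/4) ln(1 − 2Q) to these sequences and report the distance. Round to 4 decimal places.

0.1942

Differing sites — 11:A/G (Ti); 21:A/C (Tv); 22:G/A (Ti); 24:A/G (Ti).
Of the 4 differences, 3 transitions and 1 transversion over 24 sites: P = 3/24 = 0.125000, Q = 1/24 = 0.041667.
d = −0.5·ln(0.708333) − 0.25·ln(0.916666) = −0.5·(-0.344841) − 0.25·(-0.087012) = 0.1942.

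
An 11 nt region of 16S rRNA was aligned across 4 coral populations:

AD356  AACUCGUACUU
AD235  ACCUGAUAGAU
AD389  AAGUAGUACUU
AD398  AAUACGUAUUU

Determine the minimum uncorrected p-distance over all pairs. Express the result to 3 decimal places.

0.182

Pairwise Hamming distances:
  AD356 vs AD235: 5
  AD356 vs AD389: 2
  AD356 vs AD398: 3
  AD235 vs AD389: 6
  AD235 vs AD398: 7
  AD389 vs AD398: 4
The smallest is 2 mismatches, between AD356 and AD389; p = 2/11 = 0.182.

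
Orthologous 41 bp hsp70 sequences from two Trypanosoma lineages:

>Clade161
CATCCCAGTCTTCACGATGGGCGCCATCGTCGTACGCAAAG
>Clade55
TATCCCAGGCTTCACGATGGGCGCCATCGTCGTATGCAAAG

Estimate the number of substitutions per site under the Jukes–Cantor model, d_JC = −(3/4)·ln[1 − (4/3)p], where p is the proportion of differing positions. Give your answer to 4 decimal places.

Mismatches occur at site 1 (C→T), site 9 (T→G), site 35 (C→T).
p = 3/41 = 0.073171.
d = −0.75 · ln(1 − (4/3)·0.073171) = −0.75 · ln(0.902439) = −0.75 · (-0.102654) = 0.0770.

0.0770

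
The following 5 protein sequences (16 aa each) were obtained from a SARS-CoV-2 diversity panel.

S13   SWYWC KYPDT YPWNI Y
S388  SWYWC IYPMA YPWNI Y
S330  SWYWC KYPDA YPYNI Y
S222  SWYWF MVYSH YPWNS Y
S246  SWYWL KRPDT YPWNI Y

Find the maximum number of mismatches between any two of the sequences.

8

Pairwise Hamming distances:
  S13 vs S388: 3
  S13 vs S330: 2
  S13 vs S222: 7
  S13 vs S246: 2
  S388 vs S330: 3
  S388 vs S222: 7
  S388 vs S246: 5
  S330 vs S222: 8
  S330 vs S246: 4
  S222 vs S246: 7
The largest is 8, between S330 and S222.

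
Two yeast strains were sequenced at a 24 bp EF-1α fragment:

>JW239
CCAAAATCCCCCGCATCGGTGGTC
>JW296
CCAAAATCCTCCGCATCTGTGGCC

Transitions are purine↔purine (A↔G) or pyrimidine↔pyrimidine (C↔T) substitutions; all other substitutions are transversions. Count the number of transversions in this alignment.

1

Mismatches occur at site 10 (C/T, transition), site 18 (G/T, transversion), site 23 (T/C, transition).
Of the 3 differences, 2 transitions and 1 transversion, so the answer is 1.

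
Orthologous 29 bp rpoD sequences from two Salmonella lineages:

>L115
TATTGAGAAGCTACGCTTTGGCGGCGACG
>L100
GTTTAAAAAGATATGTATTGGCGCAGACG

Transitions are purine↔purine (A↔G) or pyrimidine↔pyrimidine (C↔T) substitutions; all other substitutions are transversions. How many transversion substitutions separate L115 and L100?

The sequences differ at positions 1 (T/G, transversion), 2 (A/T, transversion), 5 (G/A, transition), 7 (G/A, transition), 11 (C/A, transversion), 14 (C/T, transition), 16 (C/T, transition), 17 (T/A, transversion), 24 (G/C, transversion), 25 (C/A, transversion).
Of the 10 differences, 4 transitions and 6 transversions, so the answer is 6.

6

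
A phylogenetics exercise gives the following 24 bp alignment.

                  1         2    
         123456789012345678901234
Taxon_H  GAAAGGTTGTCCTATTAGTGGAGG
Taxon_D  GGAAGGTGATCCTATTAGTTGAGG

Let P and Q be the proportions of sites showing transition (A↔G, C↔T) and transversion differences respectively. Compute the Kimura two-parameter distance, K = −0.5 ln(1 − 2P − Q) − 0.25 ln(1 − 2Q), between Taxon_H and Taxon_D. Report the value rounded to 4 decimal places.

The sequences differ at positions 2 (A/G, transition), 8 (T/G, transversion), 9 (G/A, transition), 20 (G/T, transversion).
Of the 4 differences, 2 transitions and 2 transversions over 24 sites: P = 2/24 = 0.083333, Q = 2/24 = 0.083333.
d = −0.5·ln(0.750001) − 0.25·ln(0.833334) = −0.5·(-0.287681) − 0.25·(-0.182321) = 0.1894.

0.1894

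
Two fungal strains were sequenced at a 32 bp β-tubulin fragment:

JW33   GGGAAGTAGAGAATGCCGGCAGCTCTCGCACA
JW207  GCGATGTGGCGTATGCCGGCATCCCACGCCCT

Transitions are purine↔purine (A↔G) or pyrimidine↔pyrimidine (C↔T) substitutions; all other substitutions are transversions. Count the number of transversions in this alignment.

8

The sequences differ at positions 2 (G/C, transversion), 5 (A/T, transversion), 8 (A/G, transition), 10 (A/C, transversion), 12 (A/T, transversion), 22 (G/T, transversion), 24 (T/C, transition), 26 (T/A, transversion), 30 (A/C, transversion), 32 (A/T, transversion).
Of the 10 differences, 2 transitions and 8 transversions, so the answer is 8.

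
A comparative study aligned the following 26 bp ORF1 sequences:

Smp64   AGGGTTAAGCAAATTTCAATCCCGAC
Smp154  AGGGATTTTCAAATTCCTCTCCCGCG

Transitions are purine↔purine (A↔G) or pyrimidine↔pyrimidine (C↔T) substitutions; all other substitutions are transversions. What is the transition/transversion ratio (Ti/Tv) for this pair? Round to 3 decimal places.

0.125

Differing sites — 5:T/A (Tv); 7:A/T (Tv); 8:A/T (Tv); 9:G/T (Tv); 16:T/C (Ti); 18:A/T (Tv); 19:A/C (Tv); 25:A/C (Tv); 26:C/G (Tv).
Of the 9 differences, 1 transition and 8 transversions, so Ti/Tv = 1/8 = 0.125.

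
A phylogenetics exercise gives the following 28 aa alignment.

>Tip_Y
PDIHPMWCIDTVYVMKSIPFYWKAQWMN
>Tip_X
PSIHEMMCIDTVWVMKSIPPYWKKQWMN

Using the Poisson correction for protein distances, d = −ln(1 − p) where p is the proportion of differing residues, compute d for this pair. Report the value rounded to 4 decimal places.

0.2412

Mismatches occur at site 2 (D↔S), site 5 (P↔E), site 7 (W↔M), site 13 (Y↔W), site 20 (F↔P), site 24 (A↔K).
p = 6/28 = 0.214286.
d = −ln(1 − 0.214286) = −ln(0.785714) = 0.2412.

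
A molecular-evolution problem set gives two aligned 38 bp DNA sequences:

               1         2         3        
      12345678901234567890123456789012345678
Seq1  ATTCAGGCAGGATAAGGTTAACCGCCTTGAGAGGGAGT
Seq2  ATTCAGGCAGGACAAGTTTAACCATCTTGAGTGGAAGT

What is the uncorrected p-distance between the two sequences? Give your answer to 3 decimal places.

0.158

Mismatches occur at site 13 (T→C), site 17 (G→T), site 24 (G→A), site 25 (C→T), site 32 (A→T), site 35 (G→A).
There are 6 differences over 38 sites, so p = 6/38 = 0.158.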